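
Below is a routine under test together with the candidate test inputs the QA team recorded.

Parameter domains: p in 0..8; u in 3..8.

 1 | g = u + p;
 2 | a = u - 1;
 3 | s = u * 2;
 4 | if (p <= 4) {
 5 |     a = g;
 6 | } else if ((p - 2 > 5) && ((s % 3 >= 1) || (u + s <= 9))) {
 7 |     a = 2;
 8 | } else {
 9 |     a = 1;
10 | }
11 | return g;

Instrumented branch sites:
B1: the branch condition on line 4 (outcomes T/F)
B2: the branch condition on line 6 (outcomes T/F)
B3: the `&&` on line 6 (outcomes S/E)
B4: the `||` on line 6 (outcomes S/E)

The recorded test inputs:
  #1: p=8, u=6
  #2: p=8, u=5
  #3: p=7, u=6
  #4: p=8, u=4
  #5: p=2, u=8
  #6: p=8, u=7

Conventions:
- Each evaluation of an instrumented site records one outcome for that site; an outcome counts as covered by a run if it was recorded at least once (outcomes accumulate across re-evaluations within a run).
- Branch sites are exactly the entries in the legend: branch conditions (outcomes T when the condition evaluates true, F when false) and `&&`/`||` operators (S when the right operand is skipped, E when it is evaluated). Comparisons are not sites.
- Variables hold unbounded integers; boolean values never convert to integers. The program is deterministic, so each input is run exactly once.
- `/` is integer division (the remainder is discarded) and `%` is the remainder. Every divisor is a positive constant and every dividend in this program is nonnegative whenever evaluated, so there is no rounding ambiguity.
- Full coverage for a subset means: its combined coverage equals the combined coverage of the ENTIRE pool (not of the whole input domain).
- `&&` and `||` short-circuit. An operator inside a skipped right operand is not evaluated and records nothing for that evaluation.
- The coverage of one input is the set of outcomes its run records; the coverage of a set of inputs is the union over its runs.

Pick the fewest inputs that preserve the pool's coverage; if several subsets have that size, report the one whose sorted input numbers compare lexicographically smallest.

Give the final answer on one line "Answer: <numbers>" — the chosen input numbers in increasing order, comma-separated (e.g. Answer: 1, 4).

#1 (p=8, u=6) -> B1->F, B3->E, B4->E, B2->F; covered: B1=F, B2=F, B3=E, B4=E
#2 (p=8, u=5) -> B1->F, B3->E, B4->S, B2->T; covered: B1=F, B2=T, B3=E, B4=S
#3 (p=7, u=6) -> B1->F, B3->S, B2->F; covered: B1=F, B2=F, B3=S
#4 (p=8, u=4) -> B1->F, B3->E, B4->S, B2->T; covered: B1=F, B2=T, B3=E, B4=S
#5 (p=2, u=8) -> B1->T; covered: B1=T
#6 (p=8, u=7) -> B1->F, B3->E, B4->S, B2->T; covered: B1=F, B2=T, B3=E, B4=S
the full pool covers 8 outcomes: B1=T, B1=F, B2=T, B2=F, B3=S, B3=E, B4=S, B4=E
checked all size-1 subsets: none covers 8 outcomes (max 4/8)
checked all size-2 subsets: none covers 8 outcomes (max 6/8)
checked all size-3 subsets: none covers 8 outcomes (max 7/8)
size 4: inputs {1, 2, 3, 5} cover all 8 outcomes, and no lexicographically smaller subset of this size does

Answer: 1, 2, 3, 5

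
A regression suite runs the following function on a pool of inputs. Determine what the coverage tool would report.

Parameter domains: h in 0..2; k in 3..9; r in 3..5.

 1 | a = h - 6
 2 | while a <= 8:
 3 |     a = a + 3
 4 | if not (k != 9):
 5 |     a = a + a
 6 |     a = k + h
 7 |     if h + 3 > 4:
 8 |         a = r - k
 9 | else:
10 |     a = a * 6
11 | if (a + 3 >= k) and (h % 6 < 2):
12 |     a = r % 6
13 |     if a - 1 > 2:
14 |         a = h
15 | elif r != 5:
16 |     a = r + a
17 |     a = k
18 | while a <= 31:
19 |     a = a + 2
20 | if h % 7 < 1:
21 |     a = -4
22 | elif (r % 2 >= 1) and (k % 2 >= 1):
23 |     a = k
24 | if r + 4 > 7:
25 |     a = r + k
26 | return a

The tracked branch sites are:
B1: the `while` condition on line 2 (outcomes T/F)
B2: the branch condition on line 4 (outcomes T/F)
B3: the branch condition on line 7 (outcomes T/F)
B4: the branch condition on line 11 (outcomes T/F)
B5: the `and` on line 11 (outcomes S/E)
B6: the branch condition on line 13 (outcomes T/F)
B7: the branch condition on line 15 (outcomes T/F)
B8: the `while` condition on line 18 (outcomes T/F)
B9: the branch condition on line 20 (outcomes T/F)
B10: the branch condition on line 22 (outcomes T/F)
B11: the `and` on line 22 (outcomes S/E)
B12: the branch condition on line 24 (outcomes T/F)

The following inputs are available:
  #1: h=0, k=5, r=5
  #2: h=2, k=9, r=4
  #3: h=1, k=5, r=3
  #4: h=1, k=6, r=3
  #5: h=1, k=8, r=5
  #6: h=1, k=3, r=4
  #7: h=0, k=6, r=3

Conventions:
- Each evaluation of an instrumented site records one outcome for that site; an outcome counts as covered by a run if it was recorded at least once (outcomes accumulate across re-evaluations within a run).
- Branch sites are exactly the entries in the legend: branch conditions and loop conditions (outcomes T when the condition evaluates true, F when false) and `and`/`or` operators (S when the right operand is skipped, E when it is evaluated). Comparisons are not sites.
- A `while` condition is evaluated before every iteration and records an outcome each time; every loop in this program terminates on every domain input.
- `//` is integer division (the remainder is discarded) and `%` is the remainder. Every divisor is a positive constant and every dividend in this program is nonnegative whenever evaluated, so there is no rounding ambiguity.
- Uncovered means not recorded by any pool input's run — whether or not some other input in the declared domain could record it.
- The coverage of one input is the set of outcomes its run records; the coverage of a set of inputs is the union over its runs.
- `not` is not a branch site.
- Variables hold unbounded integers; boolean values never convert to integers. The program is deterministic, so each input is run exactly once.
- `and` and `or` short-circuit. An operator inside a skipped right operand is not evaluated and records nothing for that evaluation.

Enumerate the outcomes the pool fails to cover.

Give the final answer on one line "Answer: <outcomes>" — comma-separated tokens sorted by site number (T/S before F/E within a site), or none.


run #1 (h=0, k=5, r=5) runs B1->T, B1->T, B1->T, B1->T, B1->T, B1->F, B2->F, B5->E, B4->T, B6->T, B8->T, B8->T, B8->T, B8->T, ...; records B1=T, B1=F, B2=F, B4=T, B5=E, B6=T, B8=T, B8=F, B9=T, B12=T
run #2 (h=2, k=9, r=4) runs B1->T, B1->T, B1->T, B1->T, B1->T, B1->F, B2->T, B3->T, B5->S, B4->F, B7->T, B8->T, B8->T, B8->T, ...; records B1=T, B1=F, B2=T, B3=T, B4=F, B5=S, B7=T, B8=T, B8=F, B9=F, B10=F, B11=S, B12=T
run #3 (h=1, k=5, r=3) runs B1->T, B1->T, B1->T, B1->T, B1->T, B1->F, B2->F, B5->E, B4->T, B6->F, B8->T, B8->T, B8->T, B8->T, ...; records B1=T, B1=F, B2=F, B4=T, B5=E, B6=F, B8=T, B8=F, B9=F, B10=T, B11=E, B12=F
run #4 (h=1, k=6, r=3) runs B1->T, B1->T, B1->T, B1->T, B1->T, B1->F, B2->F, B5->E, B4->T, B6->F, B8->T, B8->T, B8->T, B8->T, ...; records B1=T, B1=F, B2=F, B4=T, B5=E, B6=F, B8=T, B8=F, B9=F, B10=F, B11=E, B12=F
run #5 (h=1, k=8, r=5) runs B1->T, B1->T, B1->T, B1->T, B1->T, B1->F, B2->F, B5->E, B4->T, B6->T, B8->T, B8->T, B8->T, B8->T, ...; records B1=T, B1=F, B2=F, B4=T, B5=E, B6=T, B8=T, B8=F, B9=F, B10=F, B11=E, B12=T
run #6 (h=1, k=3, r=4) runs B1->T, B1->T, B1->T, B1->T, B1->T, B1->F, B2->F, B5->E, B4->T, B6->T, B8->T, B8->T, B8->T, B8->T, ...; records B1=T, B1=F, B2=F, B4=T, B5=E, B6=T, B8=T, B8=F, B9=F, B10=F, B11=S, B12=T
run #7 (h=0, k=6, r=3) runs B1->T, B1->T, B1->T, B1->T, B1->T, B1->F, B2->F, B5->E, B4->T, B6->F, B8->T, B8->T, B8->T, B8->T, ...; records B1=T, B1=F, B2=F, B4=T, B5=E, B6=F, B8=T, B8=F, B9=T, B12=F
union over the pool: B1=T, B1=F, B2=T, B2=F, B3=T, B4=T, B4=F, B5=S, B5=E, B6=T, B6=F, B7=T, B8=T, B8=F, B9=T, B9=F, B10=T, B10=F, B11=S, B11=E, B12=T, B12=F
uncovered (2 of 24): B3=F, B7=F
Answer: B3=F, B7=F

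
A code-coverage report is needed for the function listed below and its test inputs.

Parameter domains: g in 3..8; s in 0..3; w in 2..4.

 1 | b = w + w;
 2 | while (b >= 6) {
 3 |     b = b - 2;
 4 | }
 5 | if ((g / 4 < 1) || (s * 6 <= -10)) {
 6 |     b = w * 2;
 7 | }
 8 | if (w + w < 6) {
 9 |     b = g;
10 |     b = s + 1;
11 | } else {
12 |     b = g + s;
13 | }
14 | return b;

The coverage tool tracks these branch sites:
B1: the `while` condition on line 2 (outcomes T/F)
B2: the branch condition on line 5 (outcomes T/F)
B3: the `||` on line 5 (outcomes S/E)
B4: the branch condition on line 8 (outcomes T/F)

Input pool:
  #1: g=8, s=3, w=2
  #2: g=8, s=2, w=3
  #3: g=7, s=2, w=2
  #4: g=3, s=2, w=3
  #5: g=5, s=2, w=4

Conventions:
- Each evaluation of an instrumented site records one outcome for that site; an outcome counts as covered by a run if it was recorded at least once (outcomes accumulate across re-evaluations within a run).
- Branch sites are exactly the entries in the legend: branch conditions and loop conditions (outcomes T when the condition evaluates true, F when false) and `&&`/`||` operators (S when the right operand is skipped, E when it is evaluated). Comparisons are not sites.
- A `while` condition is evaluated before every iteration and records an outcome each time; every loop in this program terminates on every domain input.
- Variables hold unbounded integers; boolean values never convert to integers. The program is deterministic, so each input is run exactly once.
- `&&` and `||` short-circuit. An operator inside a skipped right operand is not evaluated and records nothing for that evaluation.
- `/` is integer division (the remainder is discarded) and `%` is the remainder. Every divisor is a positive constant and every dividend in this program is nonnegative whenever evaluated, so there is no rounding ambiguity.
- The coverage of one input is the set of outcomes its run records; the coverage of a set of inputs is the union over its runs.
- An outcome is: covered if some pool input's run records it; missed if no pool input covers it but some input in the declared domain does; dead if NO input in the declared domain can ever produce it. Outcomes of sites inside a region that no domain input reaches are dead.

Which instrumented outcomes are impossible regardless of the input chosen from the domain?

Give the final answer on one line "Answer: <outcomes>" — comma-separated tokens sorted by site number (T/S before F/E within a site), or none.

sweeping the full domain (72 inputs) for each outcome:
  reachable outcomes have witnesses, e.g. B1=T (e.g. g=3, s=0, w=3), B1=F (e.g. g=3, s=0, w=2), B2=T (e.g. g=3, s=0, w=2), B2=F (e.g. g=4, s=0, w=2)

Answer: none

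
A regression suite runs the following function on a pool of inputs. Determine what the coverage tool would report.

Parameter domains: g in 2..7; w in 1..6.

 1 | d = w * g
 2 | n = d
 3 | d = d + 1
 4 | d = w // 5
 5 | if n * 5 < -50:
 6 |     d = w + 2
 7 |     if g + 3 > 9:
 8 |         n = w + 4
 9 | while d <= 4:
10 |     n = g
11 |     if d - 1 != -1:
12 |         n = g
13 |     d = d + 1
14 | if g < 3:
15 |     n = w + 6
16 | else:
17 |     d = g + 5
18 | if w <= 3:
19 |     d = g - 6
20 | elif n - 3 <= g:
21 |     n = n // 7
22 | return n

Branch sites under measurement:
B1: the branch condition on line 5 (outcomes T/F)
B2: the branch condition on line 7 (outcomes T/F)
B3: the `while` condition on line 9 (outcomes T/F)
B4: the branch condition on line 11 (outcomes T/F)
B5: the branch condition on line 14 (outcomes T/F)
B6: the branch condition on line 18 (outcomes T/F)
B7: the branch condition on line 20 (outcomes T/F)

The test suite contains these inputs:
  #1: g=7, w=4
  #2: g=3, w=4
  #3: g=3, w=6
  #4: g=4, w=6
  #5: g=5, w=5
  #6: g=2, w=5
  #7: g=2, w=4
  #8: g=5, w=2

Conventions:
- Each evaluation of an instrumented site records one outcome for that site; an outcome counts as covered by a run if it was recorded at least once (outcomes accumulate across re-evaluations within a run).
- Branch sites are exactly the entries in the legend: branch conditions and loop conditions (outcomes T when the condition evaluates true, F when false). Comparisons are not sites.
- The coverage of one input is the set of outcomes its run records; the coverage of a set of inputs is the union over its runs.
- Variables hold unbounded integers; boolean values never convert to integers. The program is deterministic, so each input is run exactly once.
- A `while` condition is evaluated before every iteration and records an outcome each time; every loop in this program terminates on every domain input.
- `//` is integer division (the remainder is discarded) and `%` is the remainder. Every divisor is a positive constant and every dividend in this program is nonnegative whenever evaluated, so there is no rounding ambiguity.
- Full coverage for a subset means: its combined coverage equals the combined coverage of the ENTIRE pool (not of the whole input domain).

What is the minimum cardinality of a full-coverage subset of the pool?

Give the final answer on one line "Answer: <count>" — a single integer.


input #1, g=7, w=4: events B1->F, B3->T, B4->F, B3->T, B4->T, B3->T, B4->T, B3->T, B4->T, B3->T, B4->T, B3->F, B5->F, B6->F, ...; outcomes B1=F, B3=T, B3=F, B4=T, B4=F, B5=F, B6=F, B7=T
input #2, g=3, w=4: events B1->F, B3->T, B4->F, B3->T, B4->T, B3->T, B4->T, B3->T, B4->T, B3->T, B4->T, B3->F, B5->F, B6->F, ...; outcomes B1=F, B3=T, B3=F, B4=T, B4=F, B5=F, B6=F, B7=T
input #3, g=3, w=6: events B1->F, B3->T, B4->T, B3->T, B4->T, B3->T, B4->T, B3->T, B4->T, B3->F, B5->F, B6->F, B7->T; outcomes B1=F, B3=T, B3=F, B4=T, B5=F, B6=F, B7=T
input #4, g=4, w=6: events B1->F, B3->T, B4->T, B3->T, B4->T, B3->T, B4->T, B3->T, B4->T, B3->F, B5->F, B6->F, B7->T; outcomes B1=F, B3=T, B3=F, B4=T, B5=F, B6=F, B7=T
input #5, g=5, w=5: events B1->F, B3->T, B4->T, B3->T, B4->T, B3->T, B4->T, B3->T, B4->T, B3->F, B5->F, B6->F, B7->T; outcomes B1=F, B3=T, B3=F, B4=T, B5=F, B6=F, B7=T
input #6, g=2, w=5: events B1->F, B3->T, B4->T, B3->T, B4->T, B3->T, B4->T, B3->T, B4->T, B3->F, B5->T, B6->F, B7->F; outcomes B1=F, B3=T, B3=F, B4=T, B5=T, B6=F, B7=F
input #7, g=2, w=4: events B1->F, B3->T, B4->F, B3->T, B4->T, B3->T, B4->T, B3->T, B4->T, B3->T, B4->T, B3->F, B5->T, B6->F, ...; outcomes B1=F, B3=T, B3=F, B4=T, B4=F, B5=T, B6=F, B7=F
input #8, g=5, w=2: events B1->F, B3->T, B4->F, B3->T, B4->T, B3->T, B4->T, B3->T, B4->T, B3->T, B4->T, B3->F, B5->F, B6->T; outcomes B1=F, B3=T, B3=F, B4=T, B4=F, B5=F, B6=T
the full pool covers 11 outcomes: B1=F, B3=T, B3=F, B4=T, B4=F, B5=T, B5=F, B6=T, B6=F, B7=T, B7=F
no size-1 subset reaches all 11 outcomes (best union: 8/11)
no size-2 subset reaches all 11 outcomes (best union: 10/11)
size 3: inputs {1, 6, 8} cover all 11 outcomes, and no lexicographically smaller subset of this size does
Answer: 3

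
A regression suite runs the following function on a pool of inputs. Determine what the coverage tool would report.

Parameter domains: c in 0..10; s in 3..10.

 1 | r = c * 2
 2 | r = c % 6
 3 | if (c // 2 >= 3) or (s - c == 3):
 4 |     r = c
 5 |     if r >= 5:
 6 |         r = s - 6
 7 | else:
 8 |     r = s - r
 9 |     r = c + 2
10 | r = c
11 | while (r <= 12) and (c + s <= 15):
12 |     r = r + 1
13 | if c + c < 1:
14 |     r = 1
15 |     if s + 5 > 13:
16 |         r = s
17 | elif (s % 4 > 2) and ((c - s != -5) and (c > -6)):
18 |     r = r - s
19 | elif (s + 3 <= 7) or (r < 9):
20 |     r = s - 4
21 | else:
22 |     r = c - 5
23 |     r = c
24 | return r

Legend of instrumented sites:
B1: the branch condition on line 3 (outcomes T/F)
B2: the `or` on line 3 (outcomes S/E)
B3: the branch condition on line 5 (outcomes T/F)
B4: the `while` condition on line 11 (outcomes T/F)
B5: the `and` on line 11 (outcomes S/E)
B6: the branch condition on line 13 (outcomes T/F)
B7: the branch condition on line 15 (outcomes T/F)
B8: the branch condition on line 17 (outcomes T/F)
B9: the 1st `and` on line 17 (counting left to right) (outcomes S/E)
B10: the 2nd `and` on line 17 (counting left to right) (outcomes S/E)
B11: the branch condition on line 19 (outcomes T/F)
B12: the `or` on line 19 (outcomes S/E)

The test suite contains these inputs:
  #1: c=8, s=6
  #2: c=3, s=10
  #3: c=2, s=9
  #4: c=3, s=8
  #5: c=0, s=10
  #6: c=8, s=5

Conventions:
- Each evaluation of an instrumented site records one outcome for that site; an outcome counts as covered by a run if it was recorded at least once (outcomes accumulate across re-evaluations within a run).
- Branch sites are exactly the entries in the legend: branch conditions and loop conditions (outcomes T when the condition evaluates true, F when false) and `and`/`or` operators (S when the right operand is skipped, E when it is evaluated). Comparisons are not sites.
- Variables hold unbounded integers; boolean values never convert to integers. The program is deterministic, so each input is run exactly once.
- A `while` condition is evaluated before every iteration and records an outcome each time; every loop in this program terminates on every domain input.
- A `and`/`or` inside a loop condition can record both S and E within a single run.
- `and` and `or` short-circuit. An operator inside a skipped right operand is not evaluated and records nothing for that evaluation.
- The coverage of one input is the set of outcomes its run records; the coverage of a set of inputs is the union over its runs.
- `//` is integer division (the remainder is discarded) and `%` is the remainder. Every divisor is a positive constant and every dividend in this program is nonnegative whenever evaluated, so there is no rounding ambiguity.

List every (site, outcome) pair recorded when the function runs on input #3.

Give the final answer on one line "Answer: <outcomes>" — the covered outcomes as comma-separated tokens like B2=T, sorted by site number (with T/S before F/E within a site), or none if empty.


Event log for input #3 (c=2, s=9):
  B2->E, B1->F, B5->E, B4->T, B5->E, B4->T, B5->E, B4->T, B5->E, B4->T
  B5->E, B4->T, B5->E, B4->T, B5->E, B4->T, B5->E, B4->T, B5->E, B4->T
  B5->E, B4->T, B5->E, B4->T, B5->S, B4->F, B6->F, B9->S, B8->F, B12->E
  B11->F
distinct outcomes covered: B1=F, B2=E, B4=T, B4=F, B5=S, B5=E, B6=F, B8=F, B9=S, B11=F, B12=E
Answer: B1=F, B2=E, B4=T, B4=F, B5=S, B5=E, B6=F, B8=F, B9=S, B11=F, B12=E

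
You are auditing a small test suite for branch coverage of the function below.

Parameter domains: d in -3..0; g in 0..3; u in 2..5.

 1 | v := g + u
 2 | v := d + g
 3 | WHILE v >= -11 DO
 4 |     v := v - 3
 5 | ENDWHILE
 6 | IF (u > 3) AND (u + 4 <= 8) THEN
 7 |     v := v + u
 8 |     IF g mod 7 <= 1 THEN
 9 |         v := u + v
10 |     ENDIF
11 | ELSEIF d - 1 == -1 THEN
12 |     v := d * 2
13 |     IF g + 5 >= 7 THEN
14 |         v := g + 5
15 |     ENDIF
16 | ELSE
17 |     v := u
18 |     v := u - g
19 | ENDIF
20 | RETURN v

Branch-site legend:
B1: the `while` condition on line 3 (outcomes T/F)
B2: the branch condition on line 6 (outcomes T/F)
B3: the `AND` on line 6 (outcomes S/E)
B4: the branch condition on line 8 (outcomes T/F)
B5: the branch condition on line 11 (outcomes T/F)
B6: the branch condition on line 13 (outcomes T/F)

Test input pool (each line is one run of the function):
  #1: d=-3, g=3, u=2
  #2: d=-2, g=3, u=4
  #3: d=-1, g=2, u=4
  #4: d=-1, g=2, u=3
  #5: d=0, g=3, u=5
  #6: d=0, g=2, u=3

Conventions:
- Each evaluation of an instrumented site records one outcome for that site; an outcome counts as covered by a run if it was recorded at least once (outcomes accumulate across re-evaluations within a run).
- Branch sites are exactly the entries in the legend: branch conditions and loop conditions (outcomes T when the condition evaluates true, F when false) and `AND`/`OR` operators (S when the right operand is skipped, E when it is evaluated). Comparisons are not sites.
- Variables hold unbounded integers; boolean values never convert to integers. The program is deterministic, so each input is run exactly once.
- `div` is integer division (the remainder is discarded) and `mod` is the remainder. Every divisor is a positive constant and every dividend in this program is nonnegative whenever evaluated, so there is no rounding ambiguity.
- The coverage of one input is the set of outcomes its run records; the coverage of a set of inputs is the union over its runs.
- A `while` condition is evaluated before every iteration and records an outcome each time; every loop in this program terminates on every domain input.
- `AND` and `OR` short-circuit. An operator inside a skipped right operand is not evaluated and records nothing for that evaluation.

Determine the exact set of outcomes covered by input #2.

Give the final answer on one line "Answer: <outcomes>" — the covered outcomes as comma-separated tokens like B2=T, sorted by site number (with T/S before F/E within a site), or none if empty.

Tracing the run of input #2 (d=-2, g=3, u=4):
  B1->T, B1->T, B1->T, B1->T, B1->T, B1->F, B3->E, B2->T, B4->F
collecting distinct outcomes: B1=T, B1=F, B2=T, B3=E, B4=F

Answer: B1=T, B1=F, B2=T, B3=E, B4=F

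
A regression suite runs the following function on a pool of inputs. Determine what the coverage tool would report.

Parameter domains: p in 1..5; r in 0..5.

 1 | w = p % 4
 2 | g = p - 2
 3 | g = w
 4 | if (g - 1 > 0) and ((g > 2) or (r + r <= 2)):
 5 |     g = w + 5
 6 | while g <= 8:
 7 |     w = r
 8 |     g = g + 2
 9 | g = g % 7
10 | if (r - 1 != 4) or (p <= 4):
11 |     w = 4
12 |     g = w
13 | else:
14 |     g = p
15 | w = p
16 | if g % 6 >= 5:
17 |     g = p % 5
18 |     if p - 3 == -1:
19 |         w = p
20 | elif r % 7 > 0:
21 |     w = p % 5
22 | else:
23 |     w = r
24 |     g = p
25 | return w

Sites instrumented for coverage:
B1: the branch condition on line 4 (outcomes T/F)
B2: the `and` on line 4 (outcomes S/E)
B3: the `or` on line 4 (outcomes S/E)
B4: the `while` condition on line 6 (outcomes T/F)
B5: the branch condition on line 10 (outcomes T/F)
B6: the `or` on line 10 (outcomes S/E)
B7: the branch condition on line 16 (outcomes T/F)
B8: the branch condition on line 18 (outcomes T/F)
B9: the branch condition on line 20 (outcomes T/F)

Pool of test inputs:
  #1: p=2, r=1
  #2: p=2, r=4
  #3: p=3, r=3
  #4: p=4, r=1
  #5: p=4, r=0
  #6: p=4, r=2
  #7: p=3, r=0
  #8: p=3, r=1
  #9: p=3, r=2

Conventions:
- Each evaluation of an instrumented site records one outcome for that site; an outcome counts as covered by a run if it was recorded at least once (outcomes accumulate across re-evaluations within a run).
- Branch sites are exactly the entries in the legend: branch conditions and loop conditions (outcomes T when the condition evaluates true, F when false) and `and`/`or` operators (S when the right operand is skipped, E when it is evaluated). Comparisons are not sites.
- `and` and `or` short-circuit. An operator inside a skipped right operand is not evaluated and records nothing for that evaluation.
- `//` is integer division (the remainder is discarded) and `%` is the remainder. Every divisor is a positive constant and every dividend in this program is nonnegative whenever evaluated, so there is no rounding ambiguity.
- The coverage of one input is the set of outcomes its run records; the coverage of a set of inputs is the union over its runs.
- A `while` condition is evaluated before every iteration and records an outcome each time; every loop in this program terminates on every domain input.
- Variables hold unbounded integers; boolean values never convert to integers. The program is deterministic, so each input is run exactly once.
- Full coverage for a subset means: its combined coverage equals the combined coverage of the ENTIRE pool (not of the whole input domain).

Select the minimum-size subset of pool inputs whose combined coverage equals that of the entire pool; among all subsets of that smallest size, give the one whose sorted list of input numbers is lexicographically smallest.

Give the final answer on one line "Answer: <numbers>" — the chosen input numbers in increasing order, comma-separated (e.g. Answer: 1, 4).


input #1 (p=2, r=1): events B2->E, B3->E, B1->T, B4->T, B4->F, B6->S, B5->T, B7->F, B9->T; covers B1=T, B2=E, B3=E, B4=T, B4=F, B5=T, B6=S, B7=F, B9=T
input #2 (p=2, r=4): events B2->E, B3->E, B1->F, B4->T, B4->T, B4->T, B4->T, B4->F, B6->S, B5->T, B7->F, B9->T; covers B1=F, B2=E, B3=E, B4=T, B4=F, B5=T, B6=S, B7=F, B9=T
input #3 (p=3, r=3): events B2->E, B3->S, B1->T, B4->T, B4->F, B6->S, B5->T, B7->F, B9->T; covers B1=T, B2=E, B3=S, B4=T, B4=F, B5=T, B6=S, B7=F, B9=T
input #4 (p=4, r=1): events B2->S, B1->F, B4->T, B4->T, B4->T, B4->T, B4->T, B4->F, B6->S, B5->T, B7->F, B9->T; covers B1=F, B2=S, B4=T, B4=F, B5=T, B6=S, B7=F, B9=T
input #5 (p=4, r=0): events B2->S, B1->F, B4->T, B4->T, B4->T, B4->T, B4->T, B4->F, B6->S, B5->T, B7->F, B9->F; covers B1=F, B2=S, B4=T, B4=F, B5=T, B6=S, B7=F, B9=F
input #6 (p=4, r=2): events B2->S, B1->F, B4->T, B4->T, B4->T, B4->T, B4->T, B4->F, B6->S, B5->T, B7->F, B9->T; covers B1=F, B2=S, B4=T, B4=F, B5=T, B6=S, B7=F, B9=T
input #7 (p=3, r=0): events B2->E, B3->S, B1->T, B4->T, B4->F, B6->S, B5->T, B7->F, B9->F; covers B1=T, B2=E, B3=S, B4=T, B4=F, B5=T, B6=S, B7=F, B9=F
input #8 (p=3, r=1): events B2->E, B3->S, B1->T, B4->T, B4->F, B6->S, B5->T, B7->F, B9->T; covers B1=T, B2=E, B3=S, B4=T, B4=F, B5=T, B6=S, B7=F, B9=T
input #9 (p=3, r=2): events B2->E, B3->S, B1->T, B4->T, B4->F, B6->S, B5->T, B7->F, B9->T; covers B1=T, B2=E, B3=S, B4=T, B4=F, B5=T, B6=S, B7=F, B9=T
union over all inputs: B1=T, B1=F, B2=S, B2=E, B3=S, B3=E, B4=T, B4=F, B5=T, B6=S, B7=F, B9=T, B9=F (13 outcomes)
every size-1 subset falls short of the 13 outcomes (best: 9/13)
every size-2 subset falls short of the 13 outcomes (best: 12/13)
at size 3, {1, 3, 5} reaches all 13 outcomes; every lexicographically earlier size-3 subset fails
Answer: 1, 3, 5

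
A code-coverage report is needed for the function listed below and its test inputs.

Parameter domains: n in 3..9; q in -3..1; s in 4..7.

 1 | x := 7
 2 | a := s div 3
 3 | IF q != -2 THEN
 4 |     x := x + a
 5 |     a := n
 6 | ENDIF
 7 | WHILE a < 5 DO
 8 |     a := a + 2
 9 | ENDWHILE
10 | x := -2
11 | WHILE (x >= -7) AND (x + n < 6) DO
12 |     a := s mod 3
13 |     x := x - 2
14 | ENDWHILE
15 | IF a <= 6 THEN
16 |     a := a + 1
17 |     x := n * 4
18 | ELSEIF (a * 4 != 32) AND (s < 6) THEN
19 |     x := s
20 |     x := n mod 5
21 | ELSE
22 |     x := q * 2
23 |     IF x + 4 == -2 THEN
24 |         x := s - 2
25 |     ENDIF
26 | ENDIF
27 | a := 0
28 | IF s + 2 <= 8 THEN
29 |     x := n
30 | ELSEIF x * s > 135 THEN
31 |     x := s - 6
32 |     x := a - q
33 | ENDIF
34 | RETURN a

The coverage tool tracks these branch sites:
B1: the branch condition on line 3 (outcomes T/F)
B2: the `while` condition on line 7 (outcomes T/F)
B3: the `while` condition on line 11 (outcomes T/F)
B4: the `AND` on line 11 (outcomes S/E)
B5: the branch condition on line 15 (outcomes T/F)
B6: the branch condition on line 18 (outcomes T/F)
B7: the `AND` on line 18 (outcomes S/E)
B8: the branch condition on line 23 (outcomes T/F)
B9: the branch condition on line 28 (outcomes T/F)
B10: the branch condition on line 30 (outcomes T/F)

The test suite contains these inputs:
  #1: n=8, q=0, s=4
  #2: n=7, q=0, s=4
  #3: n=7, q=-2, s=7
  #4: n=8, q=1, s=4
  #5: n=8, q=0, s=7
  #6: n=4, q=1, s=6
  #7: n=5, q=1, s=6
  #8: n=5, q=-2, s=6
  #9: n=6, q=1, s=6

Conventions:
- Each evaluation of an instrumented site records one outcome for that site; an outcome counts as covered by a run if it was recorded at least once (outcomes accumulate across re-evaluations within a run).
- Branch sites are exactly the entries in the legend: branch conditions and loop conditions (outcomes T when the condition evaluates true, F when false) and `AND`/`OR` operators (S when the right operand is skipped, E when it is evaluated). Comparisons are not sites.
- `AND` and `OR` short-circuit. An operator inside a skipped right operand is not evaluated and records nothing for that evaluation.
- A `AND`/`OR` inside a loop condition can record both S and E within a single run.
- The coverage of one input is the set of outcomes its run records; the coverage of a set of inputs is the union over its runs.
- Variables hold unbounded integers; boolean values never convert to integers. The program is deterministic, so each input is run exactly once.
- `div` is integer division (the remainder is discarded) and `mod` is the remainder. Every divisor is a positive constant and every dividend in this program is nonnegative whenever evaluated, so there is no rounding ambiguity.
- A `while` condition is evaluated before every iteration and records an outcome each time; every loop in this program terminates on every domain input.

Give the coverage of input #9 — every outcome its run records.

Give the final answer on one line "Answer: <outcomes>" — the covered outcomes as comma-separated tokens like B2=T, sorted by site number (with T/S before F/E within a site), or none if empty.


Simulating input #9 (n=6, q=1, s=6) step by step:
  B1->T, B2->F, B4->E, B3->T, B4->E, B3->T, B4->E, B3->T, B4->S, B3->F
  B5->T, B9->T
distinct outcomes covered: B1=T, B2=F, B3=T, B3=F, B4=S, B4=E, B5=T, B9=T
Answer: B1=T, B2=F, B3=T, B3=F, B4=S, B4=E, B5=T, B9=T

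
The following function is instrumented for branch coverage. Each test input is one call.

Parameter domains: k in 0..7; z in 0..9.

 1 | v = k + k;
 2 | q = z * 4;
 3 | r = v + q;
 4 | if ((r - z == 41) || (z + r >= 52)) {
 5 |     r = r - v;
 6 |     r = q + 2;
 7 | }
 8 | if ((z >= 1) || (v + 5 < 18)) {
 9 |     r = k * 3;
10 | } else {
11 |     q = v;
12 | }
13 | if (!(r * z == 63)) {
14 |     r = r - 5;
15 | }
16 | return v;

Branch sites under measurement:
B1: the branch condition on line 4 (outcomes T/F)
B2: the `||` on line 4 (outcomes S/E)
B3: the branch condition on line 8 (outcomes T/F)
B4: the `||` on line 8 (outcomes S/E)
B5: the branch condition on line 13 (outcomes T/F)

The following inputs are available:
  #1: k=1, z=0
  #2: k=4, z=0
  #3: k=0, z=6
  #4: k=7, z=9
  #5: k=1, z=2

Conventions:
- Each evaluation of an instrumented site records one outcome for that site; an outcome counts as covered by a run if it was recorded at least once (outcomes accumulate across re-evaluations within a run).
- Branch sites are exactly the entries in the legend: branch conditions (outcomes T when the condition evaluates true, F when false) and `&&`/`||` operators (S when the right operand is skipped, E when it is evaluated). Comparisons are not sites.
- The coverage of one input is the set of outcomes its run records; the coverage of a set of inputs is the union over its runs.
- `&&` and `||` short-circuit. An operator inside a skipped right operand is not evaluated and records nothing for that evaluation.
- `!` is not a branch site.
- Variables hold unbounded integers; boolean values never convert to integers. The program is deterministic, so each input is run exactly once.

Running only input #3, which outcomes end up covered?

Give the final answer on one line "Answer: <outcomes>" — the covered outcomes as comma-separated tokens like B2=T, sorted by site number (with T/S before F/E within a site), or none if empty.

Tracing the run of input #3 (k=0, z=6):
  B2->E, B1->F, B4->S, B3->T, B5->T
collecting distinct outcomes: B1=F, B2=E, B3=T, B4=S, B5=T

Answer: B1=F, B2=E, B3=T, B4=S, B5=T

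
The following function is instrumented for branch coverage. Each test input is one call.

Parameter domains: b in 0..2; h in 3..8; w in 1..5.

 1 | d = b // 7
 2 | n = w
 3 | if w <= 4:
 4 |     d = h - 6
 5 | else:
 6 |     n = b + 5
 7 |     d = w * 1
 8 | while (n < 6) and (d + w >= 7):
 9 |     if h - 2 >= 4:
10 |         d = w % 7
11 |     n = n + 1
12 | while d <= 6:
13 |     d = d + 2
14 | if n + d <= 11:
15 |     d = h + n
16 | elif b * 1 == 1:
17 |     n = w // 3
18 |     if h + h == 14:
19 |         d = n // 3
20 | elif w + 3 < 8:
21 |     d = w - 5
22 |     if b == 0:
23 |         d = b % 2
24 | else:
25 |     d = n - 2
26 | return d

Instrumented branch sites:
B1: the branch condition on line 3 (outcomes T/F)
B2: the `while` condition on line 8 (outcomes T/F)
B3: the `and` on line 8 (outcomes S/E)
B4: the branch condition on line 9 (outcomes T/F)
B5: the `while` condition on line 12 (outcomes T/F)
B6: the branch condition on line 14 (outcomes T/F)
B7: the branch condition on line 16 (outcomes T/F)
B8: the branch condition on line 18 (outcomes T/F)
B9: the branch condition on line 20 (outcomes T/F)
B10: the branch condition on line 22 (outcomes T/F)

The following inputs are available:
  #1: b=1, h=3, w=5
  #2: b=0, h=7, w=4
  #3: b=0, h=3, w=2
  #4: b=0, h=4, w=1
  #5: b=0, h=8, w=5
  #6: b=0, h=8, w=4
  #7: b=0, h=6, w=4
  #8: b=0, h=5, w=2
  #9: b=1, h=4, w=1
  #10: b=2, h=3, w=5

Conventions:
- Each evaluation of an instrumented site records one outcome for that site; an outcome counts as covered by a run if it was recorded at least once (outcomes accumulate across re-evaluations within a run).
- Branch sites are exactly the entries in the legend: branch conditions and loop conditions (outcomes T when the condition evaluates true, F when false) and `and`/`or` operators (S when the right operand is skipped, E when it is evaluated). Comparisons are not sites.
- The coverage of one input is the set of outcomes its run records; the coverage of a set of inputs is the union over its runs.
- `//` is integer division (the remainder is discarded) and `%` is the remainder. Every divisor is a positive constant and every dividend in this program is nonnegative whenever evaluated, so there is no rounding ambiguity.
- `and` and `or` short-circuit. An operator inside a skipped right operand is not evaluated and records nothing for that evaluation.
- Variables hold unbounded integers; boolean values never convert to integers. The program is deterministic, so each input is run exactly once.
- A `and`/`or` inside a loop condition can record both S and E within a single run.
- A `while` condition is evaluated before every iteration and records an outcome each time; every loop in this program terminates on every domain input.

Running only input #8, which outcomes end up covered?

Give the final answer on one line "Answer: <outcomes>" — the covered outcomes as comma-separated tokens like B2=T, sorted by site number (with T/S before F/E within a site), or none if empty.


Tracing the run of input #8 (b=0, h=5, w=2):
  B1->T, B3->E, B2->F, B5->T, B5->T, B5->T, B5->T, B5->F, B6->T
distinct outcomes covered: B1=T, B2=F, B3=E, B5=T, B5=F, B6=T
Answer: B1=T, B2=F, B3=E, B5=T, B5=F, B6=T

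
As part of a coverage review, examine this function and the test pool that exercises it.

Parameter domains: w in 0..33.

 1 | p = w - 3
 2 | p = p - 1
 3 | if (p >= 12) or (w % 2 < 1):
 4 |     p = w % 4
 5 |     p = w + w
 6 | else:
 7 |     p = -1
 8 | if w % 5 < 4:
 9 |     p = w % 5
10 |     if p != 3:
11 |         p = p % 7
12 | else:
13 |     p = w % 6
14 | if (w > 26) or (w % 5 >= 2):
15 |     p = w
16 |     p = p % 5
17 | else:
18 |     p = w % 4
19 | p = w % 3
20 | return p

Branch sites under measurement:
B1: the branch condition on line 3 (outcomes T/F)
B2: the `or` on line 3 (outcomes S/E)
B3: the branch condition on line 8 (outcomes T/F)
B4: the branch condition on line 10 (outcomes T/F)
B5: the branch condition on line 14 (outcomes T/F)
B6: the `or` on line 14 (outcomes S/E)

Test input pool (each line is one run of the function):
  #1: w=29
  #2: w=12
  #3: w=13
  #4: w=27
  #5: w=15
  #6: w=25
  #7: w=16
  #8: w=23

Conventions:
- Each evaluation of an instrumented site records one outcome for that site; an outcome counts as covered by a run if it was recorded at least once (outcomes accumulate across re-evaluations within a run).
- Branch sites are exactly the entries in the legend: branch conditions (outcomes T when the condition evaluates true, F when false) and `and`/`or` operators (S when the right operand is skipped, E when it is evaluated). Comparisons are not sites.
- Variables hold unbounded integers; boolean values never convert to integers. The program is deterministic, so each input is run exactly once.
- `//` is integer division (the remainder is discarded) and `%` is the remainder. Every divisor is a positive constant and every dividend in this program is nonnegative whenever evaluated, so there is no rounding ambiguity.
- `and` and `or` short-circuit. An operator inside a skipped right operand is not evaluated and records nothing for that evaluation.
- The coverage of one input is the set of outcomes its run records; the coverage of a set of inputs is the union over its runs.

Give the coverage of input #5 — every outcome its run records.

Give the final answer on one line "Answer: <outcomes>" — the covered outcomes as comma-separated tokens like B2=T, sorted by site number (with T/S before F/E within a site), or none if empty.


Tracing the run of input #5 (w=15):
  B2->E, B1->F, B3->T, B4->T, B6->E, B5->F
collecting distinct outcomes: B1=F, B2=E, B3=T, B4=T, B5=F, B6=E
Answer: B1=F, B2=E, B3=T, B4=T, B5=F, B6=E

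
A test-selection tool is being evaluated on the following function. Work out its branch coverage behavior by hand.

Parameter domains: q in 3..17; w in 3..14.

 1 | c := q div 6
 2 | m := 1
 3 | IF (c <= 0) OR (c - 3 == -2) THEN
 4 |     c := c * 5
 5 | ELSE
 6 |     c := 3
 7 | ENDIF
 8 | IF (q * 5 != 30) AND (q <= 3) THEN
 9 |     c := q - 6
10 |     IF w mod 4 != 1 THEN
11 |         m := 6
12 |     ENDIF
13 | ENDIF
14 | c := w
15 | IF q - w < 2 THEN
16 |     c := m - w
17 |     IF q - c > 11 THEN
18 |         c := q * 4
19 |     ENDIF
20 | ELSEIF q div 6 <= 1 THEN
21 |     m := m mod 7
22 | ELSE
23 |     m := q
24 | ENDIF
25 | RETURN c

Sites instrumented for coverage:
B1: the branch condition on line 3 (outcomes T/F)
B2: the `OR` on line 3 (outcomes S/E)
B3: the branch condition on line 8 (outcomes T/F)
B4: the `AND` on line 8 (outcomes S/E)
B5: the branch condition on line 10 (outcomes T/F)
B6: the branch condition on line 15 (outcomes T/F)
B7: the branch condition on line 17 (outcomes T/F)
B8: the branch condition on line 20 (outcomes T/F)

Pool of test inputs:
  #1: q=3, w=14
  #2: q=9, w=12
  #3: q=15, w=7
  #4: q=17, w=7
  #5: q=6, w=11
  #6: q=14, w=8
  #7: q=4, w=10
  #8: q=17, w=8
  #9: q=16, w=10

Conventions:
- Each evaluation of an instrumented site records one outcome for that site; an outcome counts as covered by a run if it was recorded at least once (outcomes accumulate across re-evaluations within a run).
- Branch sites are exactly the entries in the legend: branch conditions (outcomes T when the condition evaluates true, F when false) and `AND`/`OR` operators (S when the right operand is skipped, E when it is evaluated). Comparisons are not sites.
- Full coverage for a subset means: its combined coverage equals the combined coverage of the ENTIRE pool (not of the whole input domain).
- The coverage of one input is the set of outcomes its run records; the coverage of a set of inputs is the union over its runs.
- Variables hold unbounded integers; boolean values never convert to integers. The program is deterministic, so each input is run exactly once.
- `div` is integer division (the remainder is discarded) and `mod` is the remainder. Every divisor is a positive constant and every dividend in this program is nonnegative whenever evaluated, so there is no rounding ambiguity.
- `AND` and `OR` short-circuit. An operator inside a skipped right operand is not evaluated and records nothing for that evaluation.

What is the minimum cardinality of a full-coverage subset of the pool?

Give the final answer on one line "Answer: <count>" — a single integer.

input #1, q=3, w=14: events B2->S, B1->T, B4->E, B3->T, B5->T, B6->T, B7->F; outcomes B1=T, B2=S, B3=T, B4=E, B5=T, B6=T, B7=F
input #2, q=9, w=12: events B2->E, B1->T, B4->E, B3->F, B6->T, B7->T; outcomes B1=T, B2=E, B3=F, B4=E, B6=T, B7=T
input #3, q=15, w=7: events B2->E, B1->F, B4->E, B3->F, B6->F, B8->F; outcomes B1=F, B2=E, B3=F, B4=E, B6=F, B8=F
input #4, q=17, w=7: events B2->E, B1->F, B4->E, B3->F, B6->F, B8->F; outcomes B1=F, B2=E, B3=F, B4=E, B6=F, B8=F
input #5, q=6, w=11: events B2->E, B1->T, B4->S, B3->F, B6->T, B7->T; outcomes B1=T, B2=E, B3=F, B4=S, B6=T, B7=T
input #6, q=14, w=8: events B2->E, B1->F, B4->E, B3->F, B6->F, B8->F; outcomes B1=F, B2=E, B3=F, B4=E, B6=F, B8=F
input #7, q=4, w=10: events B2->S, B1->T, B4->E, B3->F, B6->T, B7->T; outcomes B1=T, B2=S, B3=F, B4=E, B6=T, B7=T
input #8, q=17, w=8: events B2->E, B1->F, B4->E, B3->F, B6->F, B8->F; outcomes B1=F, B2=E, B3=F, B4=E, B6=F, B8=F
input #9, q=16, w=10: events B2->E, B1->F, B4->E, B3->F, B6->F, B8->F; outcomes B1=F, B2=E, B3=F, B4=E, B6=F, B8=F
union over all inputs: B1=T, B1=F, B2=S, B2=E, B3=T, B3=F, B4=S, B4=E, B5=T, B6=T, B6=F, B7=T, B7=F, B8=F (14 outcomes)
every size-1 subset falls short of the 14 outcomes (best: 7/14)
every size-2 subset falls short of the 14 outcomes (best: 12/14)
the canonical winner is {1, 3, 5}: size 3, full 14-outcome coverage, earliest index list among size-3 covers

Answer: 3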